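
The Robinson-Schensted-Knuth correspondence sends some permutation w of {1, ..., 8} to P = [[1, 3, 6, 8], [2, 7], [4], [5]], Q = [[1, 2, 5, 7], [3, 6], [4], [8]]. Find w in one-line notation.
Reverse the RSK construction: for i from n down to 1, find the cell of Q containing i, remove the entry at that cell from P, and reverse-bump it up through P; the value ejected from row 1 is w(i).

Step i=8: Q has 8 at row 4, column 1; remove 5 from row 4 of P and reverse-bump: 5 enters row 3 and ejects 4; 4 enters row 2 and ejects 2; 2 enters row 1 and ejects 1. So w(8) = 1. P is now [[2, 3, 6, 8], [4, 7], [5]].
Step i=7: Q has 7 at row 1, column 4; remove that cell from P, ejecting 8. So w(7) = 8. P is now [[2, 3, 6], [4, 7], [5]].
Step i=6: Q has 6 at row 2, column 2; remove 7 from row 2 of P and reverse-bump: 7 enters row 1 and ejects 6. So w(6) = 6. P is now [[2, 3, 7], [4], [5]].
Step i=5: Q has 5 at row 1, column 3; remove that cell from P, ejecting 7. So w(5) = 7. P is now [[2, 3], [4], [5]].
Step i=4: Q has 4 at row 3, column 1; remove 5 from row 3 of P and reverse-bump: 5 enters row 2 and ejects 4; 4 enters row 1 and ejects 3. So w(4) = 3. P is now [[2, 4], [5]].
Step i=3: Q has 3 at row 2, column 1; remove 5 from row 2 of P and reverse-bump: 5 enters row 1 and ejects 4. So w(3) = 4. P is now [[2, 5]].
Step i=2: Q has 2 at row 1, column 2; remove that cell from P, ejecting 5. So w(2) = 5. P is now [[2]].
Step i=1: Q has 1 at row 1, column 1; remove that cell from P, ejecting 2. So w(1) = 2. P is now [].

So w = 2 5 4 3 7 6 8 1.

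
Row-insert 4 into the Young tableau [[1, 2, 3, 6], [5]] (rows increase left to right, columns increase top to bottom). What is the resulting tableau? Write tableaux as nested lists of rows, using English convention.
In row 1, 4 replaces 6 (the leftmost entry greater than 4); 6 is bumped to row 2. 6 is appended to row 2. The new tableau is [[1, 2, 3, 4], [5, 6]].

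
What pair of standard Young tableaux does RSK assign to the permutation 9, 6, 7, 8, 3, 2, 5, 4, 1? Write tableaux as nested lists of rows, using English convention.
Insert each entry of the permutation into P by Schensted row insertion, recording in Q the position of each new cell.

Insert 9: appended to row 1. P = [[9]].
Insert 6: 6 bumps 9 from row 1; 9 starts row 2. P = [[6], [9]].
Insert 7: appended to row 1. P = [[6, 7], [9]].
Insert 8: appended to row 1. P = [[6, 7, 8], [9]].
Insert 3: 3 bumps 6 from row 1; 6 bumps 9 from row 2; 9 starts row 3. P = [[3, 7, 8], [6], [9]].
Insert 2: 2 bumps 3 from row 1; 3 bumps 6 from row 2; 6 bumps 9 from row 3; 9 starts row 4. P = [[2, 7, 8], [3], [6], [9]].
Insert 5: 5 bumps 7 from row 1; 7 appends to row 2. P = [[2, 5, 8], [3, 7], [6], [9]].
Insert 4: 4 bumps 5 from row 1; 5 bumps 7 from row 2; 7 appends to row 3. P = [[2, 4, 8], [3, 5], [6, 7], [9]].
Insert 1: 1 bumps 2 from row 1; 2 bumps 3 from row 2; 3 bumps 6 from row 3; 6 bumps 9 from row 4; 9 starts row 5. P = [[1, 4, 8], [2, 5], [3, 7], [6], [9]].

So P = [[1, 4, 8], [2, 5], [3, 7], [6], [9]], Q = [[1, 3, 4], [2, 7], [5, 8], [6], [9]].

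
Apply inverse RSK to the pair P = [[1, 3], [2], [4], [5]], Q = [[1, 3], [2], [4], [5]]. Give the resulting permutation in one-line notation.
5 2 4 3 1

Reverse the RSK construction: for i from n down to 1, find the cell of Q containing i, remove the entry at that cell from P, and reverse-bump it up through P; the value ejected from row 1 is w(i).

Step i=5: Q has 5 at row 4, column 1; remove 5 from row 4 of P and reverse-bump: 5 enters row 3 and ejects 4; 4 enters row 2 and ejects 2; 2 enters row 1 and ejects 1. So w(5) = 1. P is now [[2, 3], [4], [5]].
Step i=4: Q has 4 at row 3, column 1; remove 5 from row 3 of P and reverse-bump: 5 enters row 2 and ejects 4; 4 enters row 1 and ejects 3. So w(4) = 3. P is now [[2, 4], [5]].
Step i=3: Q has 3 at row 1, column 2; remove that cell from P, ejecting 4. So w(3) = 4. P is now [[2], [5]].
Step i=2: Q has 2 at row 2, column 1; remove 5 from row 2 of P and reverse-bump: 5 enters row 1 and ejects 2. So w(2) = 2. P is now [[5]].
Step i=1: Q has 1 at row 1, column 1; remove that cell from P, ejecting 5. So w(1) = 5. P is now [].

So w = 5 2 4 3 1.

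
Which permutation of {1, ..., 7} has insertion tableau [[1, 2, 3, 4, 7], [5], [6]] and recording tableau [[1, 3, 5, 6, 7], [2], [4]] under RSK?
6 1 5 2 3 4 7

Reverse the RSK construction: for i from n down to 1, find the cell of Q containing i, remove the entry at that cell from P, and reverse-bump it up through P; the value ejected from row 1 is w(i).

Step i=7: Q has 7 at row 1, column 5; remove that cell from P, ejecting 7. So w(7) = 7. P is now [[1, 2, 3, 4], [5], [6]].
Step i=6: Q has 6 at row 1, column 4; remove that cell from P, ejecting 4. So w(6) = 4. P is now [[1, 2, 3], [5], [6]].
Step i=5: Q has 5 at row 1, column 3; remove that cell from P, ejecting 3. So w(5) = 3. P is now [[1, 2], [5], [6]].
Step i=4: Q has 4 at row 3, column 1; remove 6 from row 3 of P and reverse-bump: 6 enters row 2 and ejects 5; 5 enters row 1 and ejects 2. So w(4) = 2. P is now [[1, 5], [6]].
Step i=3: Q has 3 at row 1, column 2; remove that cell from P, ejecting 5. So w(3) = 5. P is now [[1], [6]].
Step i=2: Q has 2 at row 2, column 1; remove 6 from row 2 of P and reverse-bump: 6 enters row 1 and ejects 1. So w(2) = 1. P is now [[6]].
Step i=1: Q has 1 at row 1, column 1; remove that cell from P, ejecting 6. So w(1) = 6. P is now [].

So w = 6 1 5 2 3 4 7.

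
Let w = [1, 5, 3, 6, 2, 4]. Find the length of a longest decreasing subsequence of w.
3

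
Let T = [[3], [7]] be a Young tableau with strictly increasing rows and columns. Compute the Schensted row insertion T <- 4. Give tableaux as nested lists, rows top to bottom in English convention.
[[3, 4], [7]]

4 is larger than every entry of row 1, so it is appended to row 1. The new tableau is [[3, 4], [7]].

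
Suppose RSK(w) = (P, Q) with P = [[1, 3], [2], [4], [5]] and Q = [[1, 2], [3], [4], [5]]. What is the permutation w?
2 5 4 3 1

Reverse the RSK construction: for i from n down to 1, find the cell of Q containing i, remove the entry at that cell from P, and reverse-bump it up through P; the value ejected from row 1 is w(i).

Step i=5: Q has 5 at row 4, column 1; remove 5 from row 4 of P and reverse-bump: 5 enters row 3 and ejects 4; 4 enters row 2 and ejects 2; 2 enters row 1 and ejects 1. So w(5) = 1. P is now [[2, 3], [4], [5]].
Step i=4: Q has 4 at row 3, column 1; remove 5 from row 3 of P and reverse-bump: 5 enters row 2 and ejects 4; 4 enters row 1 and ejects 3. So w(4) = 3. P is now [[2, 4], [5]].
Step i=3: Q has 3 at row 2, column 1; remove 5 from row 2 of P and reverse-bump: 5 enters row 1 and ejects 4. So w(3) = 4. P is now [[2, 5]].
Step i=2: Q has 2 at row 1, column 2; remove that cell from P, ejecting 5. So w(2) = 5. P is now [[2]].
Step i=1: Q has 1 at row 1, column 1; remove that cell from P, ejecting 2. So w(1) = 2. P is now [].

So w = 2 5 4 3 1.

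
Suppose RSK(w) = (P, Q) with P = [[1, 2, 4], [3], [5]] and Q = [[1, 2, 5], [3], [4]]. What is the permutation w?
1 5 3 2 4

Reverse RSK: for i = n, n-1, ..., 1, locate i in Q, remove the corresponding corner cell from P, and reverse-bump its entry up through P; the value ejected from row 1 is w(i).

So w = 1 5 3 2 4.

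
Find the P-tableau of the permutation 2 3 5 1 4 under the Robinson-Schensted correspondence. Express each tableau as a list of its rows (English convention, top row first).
Insert 2: appended to row 1. P = [[2]].
Insert 3: appended to row 1. P = [[2, 3]].
Insert 5: appended to row 1. P = [[2, 3, 5]].
Insert 1: 1 bumps 2 from row 1; 2 starts row 2. P = [[1, 3, 5], [2]].
Insert 4: 4 bumps 5 from row 1; 5 appends to row 2. P = [[1, 3, 4], [2, 5]].

So P = [[1, 3, 4], [2, 5]].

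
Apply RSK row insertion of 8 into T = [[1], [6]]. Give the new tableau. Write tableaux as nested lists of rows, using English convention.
8 is larger than every entry of row 1, so it is appended to row 1. The new tableau is [[1, 8], [6]].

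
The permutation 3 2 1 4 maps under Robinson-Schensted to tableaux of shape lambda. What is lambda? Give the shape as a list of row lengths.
RSK row insertion gives P = [[1, 4], [2], [3]], which has shape [2, 1, 1].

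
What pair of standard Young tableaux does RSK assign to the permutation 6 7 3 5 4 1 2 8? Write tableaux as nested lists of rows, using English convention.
P = [[1, 2, 8], [3, 4], [5, 7], [6]], Q = [[1, 2, 8], [3, 4], [5, 7], [6]]

Insert each entry of the permutation into P by Schensted row insertion, recording in Q the position of each new cell.

After inserting 6: P = [[6]].
After inserting 7: P = [[6, 7]].
After inserting 3: P = [[3, 7], [6]].
After inserting 5: P = [[3, 5], [6, 7]].
After inserting 4: P = [[3, 4], [5, 7], [6]].
After inserting 1: P = [[1, 4], [3, 7], [5], [6]].
After inserting 2: P = [[1, 2], [3, 4], [5, 7], [6]].
After inserting 8: P = [[1, 2, 8], [3, 4], [5, 7], [6]].

So P = [[1, 2, 8], [3, 4], [5, 7], [6]], Q = [[1, 2, 8], [3, 4], [5, 7], [6]].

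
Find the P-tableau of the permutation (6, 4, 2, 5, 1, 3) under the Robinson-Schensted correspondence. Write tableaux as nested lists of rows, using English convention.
P = [[1, 3], [2, 5], [4], [6]]

After inserting 6: P = [[6]].
After inserting 4: P = [[4], [6]].
After inserting 2: P = [[2], [4], [6]].
After inserting 5: P = [[2, 5], [4], [6]].
After inserting 1: P = [[1, 5], [2], [4], [6]].
After inserting 3: P = [[1, 3], [2, 5], [4], [6]].

So P = [[1, 3], [2, 5], [4], [6]].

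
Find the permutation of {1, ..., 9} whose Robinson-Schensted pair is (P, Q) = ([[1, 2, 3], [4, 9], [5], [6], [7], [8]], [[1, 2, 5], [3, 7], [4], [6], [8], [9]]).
1 8 7 6 9 2 5 4 3

Reverse the RSK construction: for i from n down to 1, find the cell of Q containing i, remove the entry at that cell from P, and reverse-bump it up through P; the value ejected from row 1 is w(i).

Step i=9: Q has 9 at row 6, column 1; remove 8 from row 6 of P and reverse-bump: 8 enters row 5 and ejects 7; 7 enters row 4 and ejects 6; 6 enters row 3 and ejects 5; 5 enters row 2 and ejects 4; 4 enters row 1 and ejects 3. So w(9) = 3. P is now [[1, 2, 4], [5, 9], [6], [7], [8]].
Step i=8: Q has 8 at row 5, column 1; remove 8 from row 5 of P and reverse-bump: 8 enters row 4 and ejects 7; 7 enters row 3 and ejects 6; 6 enters row 2 and ejects 5; 5 enters row 1 and ejects 4. So w(8) = 4. P is now [[1, 2, 5], [6, 9], [7], [8]].
Step i=7: Q has 7 at row 2, column 2; remove 9 from row 2 of P and reverse-bump: 9 enters row 1 and ejects 5. So w(7) = 5. P is now [[1, 2, 9], [6], [7], [8]].
Step i=6: Q has 6 at row 4, column 1; remove 8 from row 4 of P and reverse-bump: 8 enters row 3 and ejects 7; 7 enters row 2 and ejects 6; 6 enters row 1 and ejects 2. So w(6) = 2. P is now [[1, 6, 9], [7], [8]].
Step i=5: Q has 5 at row 1, column 3; remove that cell from P, ejecting 9. So w(5) = 9. P is now [[1, 6], [7], [8]].
Step i=4: Q has 4 at row 3, column 1; remove 8 from row 3 of P and reverse-bump: 8 enters row 2 and ejects 7; 7 enters row 1 and ejects 6. So w(4) = 6. P is now [[1, 7], [8]].
Step i=3: Q has 3 at row 2, column 1; remove 8 from row 2 of P and reverse-bump: 8 enters row 1 and ejects 7. So w(3) = 7. P is now [[1, 8]].
Step i=2: Q has 2 at row 1, column 2; remove that cell from P, ejecting 8. So w(2) = 8. P is now [[1]].
Step i=1: Q has 1 at row 1, column 1; remove that cell from P, ejecting 1. So w(1) = 1. P is now [].

So w = 1 8 7 6 9 2 5 4 3.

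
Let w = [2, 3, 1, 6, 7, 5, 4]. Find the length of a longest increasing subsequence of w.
4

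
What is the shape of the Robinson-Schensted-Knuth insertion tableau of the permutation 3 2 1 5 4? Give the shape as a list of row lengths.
Row-insert each entry into an empty tableau.

After inserting 3: P = [[3]].
After inserting 2: P = [[2], [3]].
After inserting 1: P = [[1], [2], [3]].
After inserting 5: P = [[1, 5], [2], [3]].
After inserting 4: P = [[1, 4], [2, 5], [3]].

The final insertion tableau P = [[1, 4], [2, 5], [3]] has shape [2, 2, 1].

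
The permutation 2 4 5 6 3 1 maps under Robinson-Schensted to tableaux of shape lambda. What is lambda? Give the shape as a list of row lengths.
Row-insert each entry into an empty tableau.

After inserting 2: P = [[2]].
After inserting 4: P = [[2, 4]].
After inserting 5: P = [[2, 4, 5]].
After inserting 6: P = [[2, 4, 5, 6]].
After inserting 3: P = [[2, 3, 5, 6], [4]].
After inserting 1: P = [[1, 3, 5, 6], [2], [4]].

The final insertion tableau P = [[1, 3, 5, 6], [2], [4]] has shape [4, 1, 1].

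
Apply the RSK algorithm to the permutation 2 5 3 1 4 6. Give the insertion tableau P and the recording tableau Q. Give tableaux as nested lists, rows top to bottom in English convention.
P = [[1, 3, 4, 6], [2], [5]], Q = [[1, 2, 5, 6], [3], [4]]

Insert each entry of the permutation into P by Schensted row insertion, recording in Q the position of each new cell.

After inserting 2: P = [[2]].
After inserting 5: P = [[2, 5]].
After inserting 3: P = [[2, 3], [5]].
After inserting 1: P = [[1, 3], [2], [5]].
After inserting 4: P = [[1, 3, 4], [2], [5]].
After inserting 6: P = [[1, 3, 4, 6], [2], [5]].

So P = [[1, 3, 4, 6], [2], [5]], Q = [[1, 2, 5, 6], [3], [4]].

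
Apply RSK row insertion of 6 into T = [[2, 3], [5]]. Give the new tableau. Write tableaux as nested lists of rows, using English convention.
6 is larger than every entry of row 1, so it is appended to row 1. The new tableau is [[2, 3, 6], [5]].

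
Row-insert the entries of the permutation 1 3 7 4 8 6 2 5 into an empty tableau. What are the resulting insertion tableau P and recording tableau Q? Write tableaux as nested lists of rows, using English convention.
P = [[1, 2, 4, 5], [3, 6], [7, 8]], Q = [[1, 2, 3, 5], [4, 6], [7, 8]]

Insert each entry of the permutation into P by Schensted row insertion, recording in Q the position of each new cell.

Insert 1: appended to row 1. P = [[1]].
Insert 3: appended to row 1. P = [[1, 3]].
Insert 7: appended to row 1. P = [[1, 3, 7]].
Insert 4: 4 bumps 7 from row 1; 7 starts row 2. P = [[1, 3, 4], [7]].
Insert 8: appended to row 1. P = [[1, 3, 4, 8], [7]].
Insert 6: 6 bumps 8 from row 1; 8 appends to row 2. P = [[1, 3, 4, 6], [7, 8]].
Insert 2: 2 bumps 3 from row 1; 3 bumps 7 from row 2; 7 starts row 3. P = [[1, 2, 4, 6], [3, 8], [7]].
Insert 5: 5 bumps 6 from row 1; 6 bumps 8 from row 2; 8 appends to row 3. P = [[1, 2, 4, 5], [3, 6], [7, 8]].

So P = [[1, 2, 4, 5], [3, 6], [7, 8]], Q = [[1, 2, 3, 5], [4, 6], [7, 8]].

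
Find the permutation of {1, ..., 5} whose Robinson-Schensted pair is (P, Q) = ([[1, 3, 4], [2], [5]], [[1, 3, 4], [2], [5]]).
Reverse the RSK construction: for i from n down to 1, find the cell of Q containing i, remove the entry at that cell from P, and reverse-bump it up through P; the value ejected from row 1 is w(i).

Step i=5: Q has 5 at row 3, column 1; remove 5 from row 3 of P and reverse-bump: 5 enters row 2 and ejects 2; 2 enters row 1 and ejects 1. So w(5) = 1. P is now [[2, 3, 4], [5]].
Step i=4: Q has 4 at row 1, column 3; remove that cell from P, ejecting 4. So w(4) = 4. P is now [[2, 3], [5]].
Step i=3: Q has 3 at row 1, column 2; remove that cell from P, ejecting 3. So w(3) = 3. P is now [[2], [5]].
Step i=2: Q has 2 at row 2, column 1; remove 5 from row 2 of P and reverse-bump: 5 enters row 1 and ejects 2. So w(2) = 2. P is now [[5]].
Step i=1: Q has 1 at row 1, column 1; remove that cell from P, ejecting 5. So w(1) = 5. P is now [].

So w = 5 2 3 4 1.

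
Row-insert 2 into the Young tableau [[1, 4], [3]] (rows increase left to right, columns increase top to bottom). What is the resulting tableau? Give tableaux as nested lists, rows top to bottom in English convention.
[[1, 2], [3, 4]]

In row 1, 2 replaces 4 (the leftmost entry greater than 2); 4 is bumped to row 2. 4 is appended to row 2. The new tableau is [[1, 2], [3, 4]].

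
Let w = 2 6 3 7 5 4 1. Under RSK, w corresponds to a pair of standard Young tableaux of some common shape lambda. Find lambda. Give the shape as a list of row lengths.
RSK row insertion gives P = [[1, 3, 4], [2, 7], [5], [6]], which has shape [3, 2, 1, 1].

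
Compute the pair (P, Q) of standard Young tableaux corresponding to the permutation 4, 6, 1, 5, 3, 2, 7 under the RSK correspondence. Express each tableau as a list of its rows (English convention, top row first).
P = [[1, 2, 7], [3, 5], [4], [6]], Q = [[1, 2, 7], [3, 4], [5], [6]]

Insert each entry of the permutation into P by Schensted row insertion, recording in Q the position of each new cell.

Insert 4: appended to row 1. P = [[4]], Q = [[1]].
Insert 6: appended to row 1. P = [[4, 6]], Q = [[1, 2]].
Insert 1: 1 bumps 4 from row 1; 4 starts row 2. P = [[1, 6], [4]], Q = [[1, 2], [3]].
Insert 5: 5 bumps 6 from row 1; 6 appends to row 2. P = [[1, 5], [4, 6]], Q = [[1, 2], [3, 4]].
Insert 3: 3 bumps 5 from row 1; 5 bumps 6 from row 2; 6 starts row 3. P = [[1, 3], [4, 5], [6]], Q = [[1, 2], [3, 4], [5]].
Insert 2: 2 bumps 3 from row 1; 3 bumps 4 from row 2; 4 bumps 6 from row 3; 6 starts row 4. P = [[1, 2], [3, 5], [4], [6]], Q = [[1, 2], [3, 4], [5], [6]].
Insert 7: appended to row 1. P = [[1, 2, 7], [3, 5], [4], [6]], Q = [[1, 2, 7], [3, 4], [5], [6]].

So P = [[1, 2, 7], [3, 5], [4], [6]], Q = [[1, 2, 7], [3, 4], [5], [6]].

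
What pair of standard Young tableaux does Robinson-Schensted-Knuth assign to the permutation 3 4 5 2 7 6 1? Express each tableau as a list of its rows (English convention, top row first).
Insert each entry of the permutation into P by Schensted row insertion, recording in Q the position of each new cell.

Insert 3: appended to row 1. P = [[3]].
Insert 4: appended to row 1. P = [[3, 4]].
Insert 5: appended to row 1. P = [[3, 4, 5]].
Insert 2: 2 bumps 3 from row 1; 3 starts row 2. P = [[2, 4, 5], [3]].
Insert 7: appended to row 1. P = [[2, 4, 5, 7], [3]].
Insert 6: 6 bumps 7 from row 1; 7 appends to row 2. P = [[2, 4, 5, 6], [3, 7]].
Insert 1: 1 bumps 2 from row 1; 2 bumps 3 from row 2; 3 starts row 3. P = [[1, 4, 5, 6], [2, 7], [3]].

So P = [[1, 4, 5, 6], [2, 7], [3]], Q = [[1, 2, 3, 5], [4, 6], [7]].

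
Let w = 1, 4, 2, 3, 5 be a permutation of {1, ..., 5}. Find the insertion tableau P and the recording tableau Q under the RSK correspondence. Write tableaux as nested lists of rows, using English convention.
Insert each entry of the permutation into P by Schensted row insertion, recording in Q the position of each new cell.

After inserting 1: P = [[1]].
After inserting 4: P = [[1, 4]].
After inserting 2: P = [[1, 2], [4]].
After inserting 3: P = [[1, 2, 3], [4]].
After inserting 5: P = [[1, 2, 3, 5], [4]].

So P = [[1, 2, 3, 5], [4]], Q = [[1, 2, 4, 5], [3]].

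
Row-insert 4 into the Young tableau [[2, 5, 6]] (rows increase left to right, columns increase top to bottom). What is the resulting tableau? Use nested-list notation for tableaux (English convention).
[[2, 4, 6], [5]]

In row 1, 4 replaces 5 (the leftmost entry greater than 4); 5 is bumped to row 2. 5 starts a new row 2. The new tableau is [[2, 4, 6], [5]].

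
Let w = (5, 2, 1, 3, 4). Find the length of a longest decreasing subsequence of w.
3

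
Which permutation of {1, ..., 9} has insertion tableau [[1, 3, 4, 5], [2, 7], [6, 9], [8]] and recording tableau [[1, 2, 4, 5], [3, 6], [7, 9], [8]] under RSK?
2 8 3 6 9 7 4 1 5

Reverse the RSK construction: for i from n down to 1, find the cell of Q containing i, remove the entry at that cell from P, and reverse-bump it up through P; the value ejected from row 1 is w(i).

Step i=9: Q has 9 at row 3, column 2; remove 9 from row 3 of P and reverse-bump: 9 enters row 2 and ejects 7; 7 enters row 1 and ejects 5. So w(9) = 5. P is now [[1, 3, 4, 7], [2, 9], [6], [8]].
Step i=8: Q has 8 at row 4, column 1; remove 8 from row 4 of P and reverse-bump: 8 enters row 3 and ejects 6; 6 enters row 2 and ejects 2; 2 enters row 1 and ejects 1. So w(8) = 1. P is now [[2, 3, 4, 7], [6, 9], [8]].
Step i=7: Q has 7 at row 3, column 1; remove 8 from row 3 of P and reverse-bump: 8 enters row 2 and ejects 6; 6 enters row 1 and ejects 4. So w(7) = 4. P is now [[2, 3, 6, 7], [8, 9]].
Step i=6: Q has 6 at row 2, column 2; remove 9 from row 2 of P and reverse-bump: 9 enters row 1 and ejects 7. So w(6) = 7. P is now [[2, 3, 6, 9], [8]].
Step i=5: Q has 5 at row 1, column 4; remove that cell from P, ejecting 9. So w(5) = 9. P is now [[2, 3, 6], [8]].
Step i=4: Q has 4 at row 1, column 3; remove that cell from P, ejecting 6. So w(4) = 6. P is now [[2, 3], [8]].
Step i=3: Q has 3 at row 2, column 1; remove 8 from row 2 of P and reverse-bump: 8 enters row 1 and ejects 3. So w(3) = 3. P is now [[2, 8]].
Step i=2: Q has 2 at row 1, column 2; remove that cell from P, ejecting 8. So w(2) = 8. P is now [[2]].
Step i=1: Q has 1 at row 1, column 1; remove that cell from P, ejecting 2. So w(1) = 2. P is now [].

So w = 2 8 3 6 9 7 4 1 5.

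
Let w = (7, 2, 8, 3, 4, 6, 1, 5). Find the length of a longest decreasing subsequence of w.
3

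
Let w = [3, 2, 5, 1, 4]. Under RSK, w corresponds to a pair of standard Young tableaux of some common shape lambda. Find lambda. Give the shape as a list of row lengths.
RSK row insertion gives P = [[1, 4], [2, 5], [3]], which has shape [2, 2, 1].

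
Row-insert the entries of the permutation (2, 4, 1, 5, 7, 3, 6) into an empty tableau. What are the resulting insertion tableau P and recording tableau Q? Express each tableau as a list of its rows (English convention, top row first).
Insert each entry of the permutation into P by Schensted row insertion, recording in Q the position of each new cell.

Insert 2: appended to row 1. P = [[2]].
Insert 4: appended to row 1. P = [[2, 4]].
Insert 1: 1 bumps 2 from row 1; 2 starts row 2. P = [[1, 4], [2]].
Insert 5: appended to row 1. P = [[1, 4, 5], [2]].
Insert 7: appended to row 1. P = [[1, 4, 5, 7], [2]].
Insert 3: 3 bumps 4 from row 1; 4 appends to row 2. P = [[1, 3, 5, 7], [2, 4]].
Insert 6: 6 bumps 7 from row 1; 7 appends to row 2. P = [[1, 3, 5, 6], [2, 4, 7]].

So P = [[1, 3, 5, 6], [2, 4, 7]], Q = [[1, 2, 4, 5], [3, 6, 7]].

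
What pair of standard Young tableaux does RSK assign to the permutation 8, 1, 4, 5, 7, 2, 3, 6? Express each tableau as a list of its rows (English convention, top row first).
Insert each entry of the permutation into P by Schensted row insertion, recording in Q the position of each new cell.

Insert 8: appended to row 1. P = [[8]], Q = [[1]].
Insert 1: 1 bumps 8 from row 1; 8 starts row 2. P = [[1], [8]], Q = [[1], [2]].
Insert 4: appended to row 1. P = [[1, 4], [8]], Q = [[1, 3], [2]].
Insert 5: appended to row 1. P = [[1, 4, 5], [8]], Q = [[1, 3, 4], [2]].
Insert 7: appended to row 1. P = [[1, 4, 5, 7], [8]], Q = [[1, 3, 4, 5], [2]].
Insert 2: 2 bumps 4 from row 1; 4 bumps 8 from row 2; 8 starts row 3. P = [[1, 2, 5, 7], [4], [8]], Q = [[1, 3, 4, 5], [2], [6]].
Insert 3: 3 bumps 5 from row 1; 5 appends to row 2. P = [[1, 2, 3, 7], [4, 5], [8]], Q = [[1, 3, 4, 5], [2, 7], [6]].
Insert 6: 6 bumps 7 from row 1; 7 appends to row 2. P = [[1, 2, 3, 6], [4, 5, 7], [8]], Q = [[1, 3, 4, 5], [2, 7, 8], [6]].

So P = [[1, 2, 3, 6], [4, 5, 7], [8]], Q = [[1, 3, 4, 5], [2, 7, 8], [6]].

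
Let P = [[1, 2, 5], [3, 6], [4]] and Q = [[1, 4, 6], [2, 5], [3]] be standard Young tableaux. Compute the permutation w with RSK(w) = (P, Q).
4 3 1 6 2 5

Reverse the RSK construction: for i from n down to 1, find the cell of Q containing i, remove the entry at that cell from P, and reverse-bump it up through P; the value ejected from row 1 is w(i).

Step i=6: Q has 6 at row 1, column 3; remove that cell from P, ejecting 5. So w(6) = 5. P is now [[1, 2], [3, 6], [4]].
Step i=5: Q has 5 at row 2, column 2; remove 6 from row 2 of P and reverse-bump: 6 enters row 1 and ejects 2. So w(5) = 2. P is now [[1, 6], [3], [4]].
Step i=4: Q has 4 at row 1, column 2; remove that cell from P, ejecting 6. So w(4) = 6. P is now [[1], [3], [4]].
Step i=3: Q has 3 at row 3, column 1; remove 4 from row 3 of P and reverse-bump: 4 enters row 2 and ejects 3; 3 enters row 1 and ejects 1. So w(3) = 1. P is now [[3], [4]].
Step i=2: Q has 2 at row 2, column 1; remove 4 from row 2 of P and reverse-bump: 4 enters row 1 and ejects 3. So w(2) = 3. P is now [[4]].
Step i=1: Q has 1 at row 1, column 1; remove that cell from P, ejecting 4. So w(1) = 4. P is now [].

So w = 4 3 1 6 2 5.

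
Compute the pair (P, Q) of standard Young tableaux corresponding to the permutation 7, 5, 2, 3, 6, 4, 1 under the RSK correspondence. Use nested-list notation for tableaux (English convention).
Insert each entry of the permutation into P by Schensted row insertion, recording in Q the position of each new cell.

After inserting 7: P = [[7]].
After inserting 5: P = [[5], [7]].
After inserting 2: P = [[2], [5], [7]].
After inserting 3: P = [[2, 3], [5], [7]].
After inserting 6: P = [[2, 3, 6], [5], [7]].
After inserting 4: P = [[2, 3, 4], [5, 6], [7]].
After inserting 1: P = [[1, 3, 4], [2, 6], [5], [7]].

So P = [[1, 3, 4], [2, 6], [5], [7]], Q = [[1, 4, 5], [2, 6], [3], [7]].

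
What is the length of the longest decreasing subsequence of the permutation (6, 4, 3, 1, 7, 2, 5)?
4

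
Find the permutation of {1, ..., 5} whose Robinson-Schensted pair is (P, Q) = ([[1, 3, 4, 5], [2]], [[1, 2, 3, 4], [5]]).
2 3 4 5 1

Reverse the RSK construction: for i from n down to 1, find the cell of Q containing i, remove the entry at that cell from P, and reverse-bump it up through P; the value ejected from row 1 is w(i).

Step i=5: Q has 5 at row 2, column 1; remove 2 from row 2 of P and reverse-bump: 2 enters row 1 and ejects 1. So w(5) = 1. P is now [[2, 3, 4, 5]].
Step i=4: Q has 4 at row 1, column 4; remove that cell from P, ejecting 5. So w(4) = 5. P is now [[2, 3, 4]].
Step i=3: Q has 3 at row 1, column 3; remove that cell from P, ejecting 4. So w(3) = 4. P is now [[2, 3]].
Step i=2: Q has 2 at row 1, column 2; remove that cell from P, ejecting 3. So w(2) = 3. P is now [[2]].
Step i=1: Q has 1 at row 1, column 1; remove that cell from P, ejecting 2. So w(1) = 2. P is now [].

So w = 2 3 4 5 1.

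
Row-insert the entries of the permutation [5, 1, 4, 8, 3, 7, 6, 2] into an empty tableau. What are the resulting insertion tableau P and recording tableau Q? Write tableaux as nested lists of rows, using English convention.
Insert each entry of the permutation into P by Schensted row insertion, recording in Q the position of each new cell.

Insert 5: appended to row 1. P = [[5]].
Insert 1: 1 bumps 5 from row 1; 5 starts row 2. P = [[1], [5]].
Insert 4: appended to row 1. P = [[1, 4], [5]].
Insert 8: appended to row 1. P = [[1, 4, 8], [5]].
Insert 3: 3 bumps 4 from row 1; 4 bumps 5 from row 2; 5 starts row 3. P = [[1, 3, 8], [4], [5]].
Insert 7: 7 bumps 8 from row 1; 8 appends to row 2. P = [[1, 3, 7], [4, 8], [5]].
Insert 6: 6 bumps 7 from row 1; 7 bumps 8 from row 2; 8 appends to row 3. P = [[1, 3, 6], [4, 7], [5, 8]].
Insert 2: 2 bumps 3 from row 1; 3 bumps 4 from row 2; 4 bumps 5 from row 3; 5 starts row 4. P = [[1, 2, 6], [3, 7], [4, 8], [5]].

So P = [[1, 2, 6], [3, 7], [4, 8], [5]], Q = [[1, 3, 4], [2, 6], [5, 7], [8]].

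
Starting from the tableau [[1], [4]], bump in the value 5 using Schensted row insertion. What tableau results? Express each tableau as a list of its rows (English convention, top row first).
5 is larger than every entry of row 1, so it is appended to row 1. The new tableau is [[1, 5], [4]].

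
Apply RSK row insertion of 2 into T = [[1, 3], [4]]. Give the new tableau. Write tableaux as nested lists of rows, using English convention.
[[1, 2], [3], [4]]

In row 1, 2 replaces 3 (the leftmost entry greater than 2); 3 is bumped to row 2. In row 2, 3 replaces 4 (the leftmost entry greater than 3); 4 is bumped to row 3. 4 starts a new row 3. The new tableau is [[1, 2], [3], [4]].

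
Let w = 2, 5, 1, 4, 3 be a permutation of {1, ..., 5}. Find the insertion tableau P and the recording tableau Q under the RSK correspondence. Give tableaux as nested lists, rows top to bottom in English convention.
P = [[1, 3], [2, 4], [5]], Q = [[1, 2], [3, 4], [5]]

Insert each entry of the permutation into P by Schensted row insertion, recording in Q the position of each new cell.

Insert 2: appended to row 1. P = [[2]].
Insert 5: appended to row 1. P = [[2, 5]].
Insert 1: 1 bumps 2 from row 1; 2 starts row 2. P = [[1, 5], [2]].
Insert 4: 4 bumps 5 from row 1; 5 appends to row 2. P = [[1, 4], [2, 5]].
Insert 3: 3 bumps 4 from row 1; 4 bumps 5 from row 2; 5 starts row 3. P = [[1, 3], [2, 4], [5]].

So P = [[1, 3], [2, 4], [5]], Q = [[1, 2], [3, 4], [5]].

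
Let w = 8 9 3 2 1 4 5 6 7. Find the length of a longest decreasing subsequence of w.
4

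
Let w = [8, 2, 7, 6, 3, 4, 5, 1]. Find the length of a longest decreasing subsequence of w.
5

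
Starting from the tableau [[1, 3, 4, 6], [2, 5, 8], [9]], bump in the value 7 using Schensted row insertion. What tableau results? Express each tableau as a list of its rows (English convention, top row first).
7 is larger than every entry of row 1, so it is appended to row 1. The new tableau is [[1, 3, 4, 6, 7], [2, 5, 8], [9]].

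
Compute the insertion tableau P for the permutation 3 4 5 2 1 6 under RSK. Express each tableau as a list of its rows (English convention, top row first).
Insert 3: appended to row 1. P = [[3]].
Insert 4: appended to row 1. P = [[3, 4]].
Insert 5: appended to row 1. P = [[3, 4, 5]].
Insert 2: 2 bumps 3 from row 1; 3 starts row 2. P = [[2, 4, 5], [3]].
Insert 1: 1 bumps 2 from row 1; 2 bumps 3 from row 2; 3 starts row 3. P = [[1, 4, 5], [2], [3]].
Insert 6: appended to row 1. P = [[1, 4, 5, 6], [2], [3]].

So P = [[1, 4, 5, 6], [2], [3]].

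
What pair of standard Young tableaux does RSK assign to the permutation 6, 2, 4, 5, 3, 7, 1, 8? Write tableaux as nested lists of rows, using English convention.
P = [[1, 3, 5, 7, 8], [2], [4], [6]], Q = [[1, 3, 4, 6, 8], [2], [5], [7]]

Insert each entry of the permutation into P by Schensted row insertion, recording in Q the position of each new cell.

After inserting 6: P = [[6]].
After inserting 2: P = [[2], [6]].
After inserting 4: P = [[2, 4], [6]].
After inserting 5: P = [[2, 4, 5], [6]].
After inserting 3: P = [[2, 3, 5], [4], [6]].
After inserting 7: P = [[2, 3, 5, 7], [4], [6]].
After inserting 1: P = [[1, 3, 5, 7], [2], [4], [6]].
After inserting 8: P = [[1, 3, 5, 7, 8], [2], [4], [6]].

So P = [[1, 3, 5, 7, 8], [2], [4], [6]], Q = [[1, 3, 4, 6, 8], [2], [5], [7]].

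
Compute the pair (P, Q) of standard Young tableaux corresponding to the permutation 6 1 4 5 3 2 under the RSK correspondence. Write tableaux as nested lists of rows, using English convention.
P = [[1, 2, 5], [3], [4], [6]], Q = [[1, 3, 4], [2], [5], [6]]

Insert each entry of the permutation into P by Schensted row insertion, recording in Q the position of each new cell.

Insert 6: appended to row 1. P = [[6]], Q = [[1]].
Insert 1: 1 bumps 6 from row 1; 6 starts row 2. P = [[1], [6]], Q = [[1], [2]].
Insert 4: appended to row 1. P = [[1, 4], [6]], Q = [[1, 3], [2]].
Insert 5: appended to row 1. P = [[1, 4, 5], [6]], Q = [[1, 3, 4], [2]].
Insert 3: 3 bumps 4 from row 1; 4 bumps 6 from row 2; 6 starts row 3. P = [[1, 3, 5], [4], [6]], Q = [[1, 3, 4], [2], [5]].
Insert 2: 2 bumps 3 from row 1; 3 bumps 4 from row 2; 4 bumps 6 from row 3; 6 starts row 4. P = [[1, 2, 5], [3], [4], [6]], Q = [[1, 3, 4], [2], [5], [6]].

So P = [[1, 2, 5], [3], [4], [6]], Q = [[1, 3, 4], [2], [5], [6]].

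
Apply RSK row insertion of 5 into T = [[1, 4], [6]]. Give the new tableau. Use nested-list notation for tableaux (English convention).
5 is larger than every entry of row 1, so it is appended to row 1. The new tableau is [[1, 4, 5], [6]].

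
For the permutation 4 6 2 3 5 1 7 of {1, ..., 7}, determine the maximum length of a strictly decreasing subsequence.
3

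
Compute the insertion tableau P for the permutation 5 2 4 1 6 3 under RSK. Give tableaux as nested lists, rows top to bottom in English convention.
Insert 5: appended to row 1. P = [[5]].
Insert 2: 2 bumps 5 from row 1; 5 starts row 2. P = [[2], [5]].
Insert 4: appended to row 1. P = [[2, 4], [5]].
Insert 1: 1 bumps 2 from row 1; 2 bumps 5 from row 2; 5 starts row 3. P = [[1, 4], [2], [5]].
Insert 6: appended to row 1. P = [[1, 4, 6], [2], [5]].
Insert 3: 3 bumps 4 from row 1; 4 appends to row 2. P = [[1, 3, 6], [2, 4], [5]].

So P = [[1, 3, 6], [2, 4], [5]].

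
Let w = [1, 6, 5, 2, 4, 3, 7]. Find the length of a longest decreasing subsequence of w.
4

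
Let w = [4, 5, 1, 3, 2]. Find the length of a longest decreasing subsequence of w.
3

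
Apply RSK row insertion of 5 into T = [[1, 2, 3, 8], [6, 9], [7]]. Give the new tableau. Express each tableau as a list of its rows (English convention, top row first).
[[1, 2, 3, 5], [6, 8], [7, 9]]

In row 1, 5 replaces 8 (the leftmost entry greater than 5); 8 is bumped to row 2. In row 2, 8 replaces 9 (the leftmost entry greater than 8); 9 is bumped to row 3. 9 is appended to row 3. The new tableau is [[1, 2, 3, 5], [6, 8], [7, 9]].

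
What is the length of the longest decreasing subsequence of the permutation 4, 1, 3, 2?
3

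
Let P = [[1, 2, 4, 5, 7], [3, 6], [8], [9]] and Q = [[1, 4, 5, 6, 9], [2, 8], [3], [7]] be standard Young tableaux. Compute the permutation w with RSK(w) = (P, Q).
9 8 1 3 4 6 2 5 7

Reverse the RSK construction: for i from n down to 1, find the cell of Q containing i, remove the entry at that cell from P, and reverse-bump it up through P; the value ejected from row 1 is w(i).

Step i=9: Q has 9 at row 1, column 5; remove that cell from P, ejecting 7. So w(9) = 7. P is now [[1, 2, 4, 5], [3, 6], [8], [9]].
Step i=8: Q has 8 at row 2, column 2; remove 6 from row 2 of P and reverse-bump: 6 enters row 1 and ejects 5. So w(8) = 5. P is now [[1, 2, 4, 6], [3], [8], [9]].
Step i=7: Q has 7 at row 4, column 1; remove 9 from row 4 of P and reverse-bump: 9 enters row 3 and ejects 8; 8 enters row 2 and ejects 3; 3 enters row 1 and ejects 2. So w(7) = 2. P is now [[1, 3, 4, 6], [8], [9]].
Step i=6: Q has 6 at row 1, column 4; remove that cell from P, ejecting 6. So w(6) = 6. P is now [[1, 3, 4], [8], [9]].
Step i=5: Q has 5 at row 1, column 3; remove that cell from P, ejecting 4. So w(5) = 4. P is now [[1, 3], [8], [9]].
Step i=4: Q has 4 at row 1, column 2; remove that cell from P, ejecting 3. So w(4) = 3. P is now [[1], [8], [9]].
Step i=3: Q has 3 at row 3, column 1; remove 9 from row 3 of P and reverse-bump: 9 enters row 2 and ejects 8; 8 enters row 1 and ejects 1. So w(3) = 1. P is now [[8], [9]].
Step i=2: Q has 2 at row 2, column 1; remove 9 from row 2 of P and reverse-bump: 9 enters row 1 and ejects 8. So w(2) = 8. P is now [[9]].
Step i=1: Q has 1 at row 1, column 1; remove that cell from P, ejecting 9. So w(1) = 9. P is now [].

So w = 9 8 1 3 4 6 2 5 7.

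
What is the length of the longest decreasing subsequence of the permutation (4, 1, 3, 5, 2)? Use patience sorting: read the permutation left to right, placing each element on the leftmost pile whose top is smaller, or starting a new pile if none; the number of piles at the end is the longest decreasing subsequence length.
4: new pile. tops = [4]
1: new pile. tops = [4, 1]
3: onto pile 2 (replacing 1). tops = [4, 3]
5: onto pile 1 (replacing 4). tops = [5, 3]
2: new pile. tops = [5, 3, 2]

3 piles, so the longest decreasing subsequence has length 3.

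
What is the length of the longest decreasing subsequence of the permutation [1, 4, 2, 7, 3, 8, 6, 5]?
3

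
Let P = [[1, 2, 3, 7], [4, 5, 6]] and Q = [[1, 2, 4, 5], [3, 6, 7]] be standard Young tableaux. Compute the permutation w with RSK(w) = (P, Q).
4 5 1 6 7 2 3

Reverse the RSK construction: for i from n down to 1, find the cell of Q containing i, remove the entry at that cell from P, and reverse-bump it up through P; the value ejected from row 1 is w(i).

Step i=7: Q has 7 at row 2, column 3; remove 6 from row 2 of P and reverse-bump: 6 enters row 1 and ejects 3. So w(7) = 3. P is now [[1, 2, 6, 7], [4, 5]].
Step i=6: Q has 6 at row 2, column 2; remove 5 from row 2 of P and reverse-bump: 5 enters row 1 and ejects 2. So w(6) = 2. P is now [[1, 5, 6, 7], [4]].
Step i=5: Q has 5 at row 1, column 4; remove that cell from P, ejecting 7. So w(5) = 7. P is now [[1, 5, 6], [4]].
Step i=4: Q has 4 at row 1, column 3; remove that cell from P, ejecting 6. So w(4) = 6. P is now [[1, 5], [4]].
Step i=3: Q has 3 at row 2, column 1; remove 4 from row 2 of P and reverse-bump: 4 enters row 1 and ejects 1. So w(3) = 1. P is now [[4, 5]].
Step i=2: Q has 2 at row 1, column 2; remove that cell from P, ejecting 5. So w(2) = 5. P is now [[4]].
Step i=1: Q has 1 at row 1, column 1; remove that cell from P, ejecting 4. So w(1) = 4. P is now [].

So w = 4 5 1 6 7 2 3.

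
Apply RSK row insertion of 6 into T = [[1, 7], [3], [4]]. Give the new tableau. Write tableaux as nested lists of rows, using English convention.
[[1, 6], [3, 7], [4]]

In row 1, 6 replaces 7 (the leftmost entry greater than 6); 7 is bumped to row 2. 7 is appended to row 2. The new tableau is [[1, 6], [3, 7], [4]].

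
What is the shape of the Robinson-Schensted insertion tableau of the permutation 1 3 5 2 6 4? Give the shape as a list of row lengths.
[4, 2]

Row-insert each entry into an empty tableau.

After inserting 1: P = [[1]].
After inserting 3: P = [[1, 3]].
After inserting 5: P = [[1, 3, 5]].
After inserting 2: P = [[1, 2, 5], [3]].
After inserting 6: P = [[1, 2, 5, 6], [3]].
After inserting 4: P = [[1, 2, 4, 6], [3, 5]].

The final insertion tableau P = [[1, 2, 4, 6], [3, 5]] has shape [4, 2].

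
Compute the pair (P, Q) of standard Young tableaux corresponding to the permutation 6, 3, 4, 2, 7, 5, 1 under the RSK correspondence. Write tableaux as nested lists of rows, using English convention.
P = [[1, 4, 5], [2, 7], [3], [6]], Q = [[1, 3, 5], [2, 6], [4], [7]]

Insert each entry of the permutation into P by Schensted row insertion, recording in Q the position of each new cell.

Insert 6: appended to row 1. P = [[6]].
Insert 3: 3 bumps 6 from row 1; 6 starts row 2. P = [[3], [6]].
Insert 4: appended to row 1. P = [[3, 4], [6]].
Insert 2: 2 bumps 3 from row 1; 3 bumps 6 from row 2; 6 starts row 3. P = [[2, 4], [3], [6]].
Insert 7: appended to row 1. P = [[2, 4, 7], [3], [6]].
Insert 5: 5 bumps 7 from row 1; 7 appends to row 2. P = [[2, 4, 5], [3, 7], [6]].
Insert 1: 1 bumps 2 from row 1; 2 bumps 3 from row 2; 3 bumps 6 from row 3; 6 starts row 4. P = [[1, 4, 5], [2, 7], [3], [6]].

So P = [[1, 4, 5], [2, 7], [3], [6]], Q = [[1, 3, 5], [2, 6], [4], [7]].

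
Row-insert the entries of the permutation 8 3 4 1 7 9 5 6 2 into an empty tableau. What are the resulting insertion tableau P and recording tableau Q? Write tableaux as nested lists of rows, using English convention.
Insert each entry of the permutation into P by Schensted row insertion, recording in Q the position of each new cell.

Insert 8: appended to row 1. P = [[8]].
Insert 3: 3 bumps 8 from row 1; 8 starts row 2. P = [[3], [8]].
Insert 4: appended to row 1. P = [[3, 4], [8]].
Insert 1: 1 bumps 3 from row 1; 3 bumps 8 from row 2; 8 starts row 3. P = [[1, 4], [3], [8]].
Insert 7: appended to row 1. P = [[1, 4, 7], [3], [8]].
Insert 9: appended to row 1. P = [[1, 4, 7, 9], [3], [8]].
Insert 5: 5 bumps 7 from row 1; 7 appends to row 2. P = [[1, 4, 5, 9], [3, 7], [8]].
Insert 6: 6 bumps 9 from row 1; 9 appends to row 2. P = [[1, 4, 5, 6], [3, 7, 9], [8]].
Insert 2: 2 bumps 4 from row 1; 4 bumps 7 from row 2; 7 bumps 8 from row 3; 8 starts row 4. P = [[1, 2, 5, 6], [3, 4, 9], [7], [8]].

So P = [[1, 2, 5, 6], [3, 4, 9], [7], [8]], Q = [[1, 3, 5, 6], [2, 7, 8], [4], [9]].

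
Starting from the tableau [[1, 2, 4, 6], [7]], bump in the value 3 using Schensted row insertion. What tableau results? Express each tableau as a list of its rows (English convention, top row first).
In row 1, 3 replaces 4 (the leftmost entry greater than 3); 4 is bumped to row 2. In row 2, 4 replaces 7 (the leftmost entry greater than 4); 7 is bumped to row 3. 7 starts a new row 3. The new tableau is [[1, 2, 3, 6], [4], [7]].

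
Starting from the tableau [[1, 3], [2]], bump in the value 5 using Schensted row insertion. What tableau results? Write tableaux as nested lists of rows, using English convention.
5 is larger than every entry of row 1, so it is appended to row 1. The new tableau is [[1, 3, 5], [2]].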